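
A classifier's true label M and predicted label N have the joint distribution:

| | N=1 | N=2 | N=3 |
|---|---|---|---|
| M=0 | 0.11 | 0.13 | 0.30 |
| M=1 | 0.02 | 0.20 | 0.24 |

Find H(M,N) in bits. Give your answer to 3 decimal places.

H(M,N) = −Σ p(x,y)·log₂ p(x,y) over all 6 cells.
  cell (0,1): −0.11·log₂0.11 = 0.3503
  cell (0,2): −0.13·log₂0.13 = 0.3826
  cell (0,3): −0.30·log₂0.30 = 0.5211
  cell (1,1): −0.02·log₂0.02 = 0.1129
  cell (1,2): −0.20·log₂0.20 = 0.4644
  cell (1,3): −0.24·log₂0.24 = 0.4941
Sum = 2.325 bits.

2.325 bits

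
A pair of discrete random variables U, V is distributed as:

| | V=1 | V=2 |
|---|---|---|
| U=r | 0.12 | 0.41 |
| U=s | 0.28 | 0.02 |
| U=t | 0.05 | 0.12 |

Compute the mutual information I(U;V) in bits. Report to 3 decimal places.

Marginals: p(U) = (0.5300, 0.3000, 0.1700), p(V) = (0.4500, 0.5500).
I(U;V) = Σ p(x,y)·log₂[p(x,y)/(p(x)p(y))].
  (r,1): 0.12·log₂(0.5031) = -0.1189
  (r,2): 0.41·log₂(1.4065) = 0.2018
  (s,1): 0.28·log₂(2.0741) = 0.2947
  (s,2): 0.02·log₂(0.1212) = -0.0609
  (t,1): 0.05·log₂(0.6536) = -0.0307
  (t,2): 0.12·log₂(1.2834) = 0.0432
Sum = 0.329 bits.

0.329 bits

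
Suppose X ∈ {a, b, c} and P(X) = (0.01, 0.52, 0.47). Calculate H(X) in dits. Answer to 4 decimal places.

H(X) = −Σ p·log₁₀ p.
  −(0.01)·log₁₀(0.01) = 0.02000
  −(0.52)·log₁₀(0.52) = 0.14768
  −(0.47)·log₁₀(0.47) = 0.15411
Sum: 0.02000 + 0.14768 + 0.15411 = 0.3218 dits.

0.3218 dits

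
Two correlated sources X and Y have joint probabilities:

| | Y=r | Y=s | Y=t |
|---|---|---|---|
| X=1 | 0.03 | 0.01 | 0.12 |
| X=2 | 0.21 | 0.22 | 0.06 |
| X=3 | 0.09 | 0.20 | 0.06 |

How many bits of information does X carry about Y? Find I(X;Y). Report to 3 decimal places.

Marginals: p(X) = (0.1600, 0.4900, 0.3500), p(Y) = (0.3300, 0.4300, 0.2400).
I(X;Y) = Σ p(x,y)·log₂[p(x,y)/(p(x)p(y))].
  (1,r): 0.03·log₂(0.5682) = -0.0245
  (1,s): 0.01·log₂(0.1453) = -0.0278
  (1,t): 0.12·log₂(3.1250) = 0.1973
  (2,r): 0.21·log₂(1.2987) = 0.0792
  (2,s): 0.22·log₂(1.0441) = 0.0137
  (2,t): 0.06·log₂(0.5102) = -0.0583
  (3,r): 0.09·log₂(0.7792) = -0.0324
  (3,s): 0.20·log₂(1.3289) = 0.0820
  (3,t): 0.06·log₂(0.7143) = -0.0291
Sum = 0.200 bits.

0.200 bits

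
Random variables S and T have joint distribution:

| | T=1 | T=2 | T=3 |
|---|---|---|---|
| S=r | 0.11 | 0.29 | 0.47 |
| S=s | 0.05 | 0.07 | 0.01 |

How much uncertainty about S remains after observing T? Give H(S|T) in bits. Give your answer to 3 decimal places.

Marginals: p(S) = (0.8700, 0.1300), p(T) = (0.1600, 0.3600, 0.4800).
H(S|T) = Σ p(T) · H(S|T=·).
  T=1: p=0.1600, H(S|T=1) = 0.8960
  T=2: p=0.3600, H(S|T=2) = 0.7107
  T=3: p=0.4800, H(S|T=3) = 0.1461
Weighted sum = 0.469 bits.

0.469 bits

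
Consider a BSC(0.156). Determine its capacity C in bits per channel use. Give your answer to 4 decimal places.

0.3753 bits

Binary symmetric channel: C = 1 − h₂(ε) where h₂ is the binary entropy function.
h₂(0.156) = −0.156·log₂0.156 − 0.844·log₂0.844 = 0.6247.
C = 1 − 0.6247 = 0.3753 bits per channel use.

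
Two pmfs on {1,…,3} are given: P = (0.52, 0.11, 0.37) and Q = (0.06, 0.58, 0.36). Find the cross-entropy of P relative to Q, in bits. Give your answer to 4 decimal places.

2.7424 bits

H(P,Q) = −Σ p·log₂ q.
  −0.52·log₂(0.06) = 2.11062
  −0.11·log₂(0.58) = 0.08645
  −0.37·log₂(0.36) = 0.54535
H(P,Q) = 2.7424 bits.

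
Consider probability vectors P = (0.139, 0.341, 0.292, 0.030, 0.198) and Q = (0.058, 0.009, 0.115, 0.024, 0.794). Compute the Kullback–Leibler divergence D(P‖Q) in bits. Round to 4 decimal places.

D(P‖Q) = Σ p·log₂(p/q).
  0.139·log₂(0.139/0.058) = 0.17527
  0.341·log₂(0.341/0.009) = 1.78810
  0.292·log₂(0.292/0.115) = 0.39255
  0.030·log₂(0.030/0.024) = 0.00966
  0.198·log₂(0.198/0.794) = -0.39672
D(P‖Q) = 1.9689 bits.

1.9689 bits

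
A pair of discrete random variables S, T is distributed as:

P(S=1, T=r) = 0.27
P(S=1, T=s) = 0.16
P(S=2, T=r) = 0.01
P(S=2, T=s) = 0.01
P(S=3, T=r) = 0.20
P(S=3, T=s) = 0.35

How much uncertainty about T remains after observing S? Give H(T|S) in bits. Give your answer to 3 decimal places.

Marginals: p(S) = (0.4300, 0.0200, 0.5500), p(T) = (0.4800, 0.5200).
H(T|S) = Σ p(S) · H(T|S=·).
  S=1: p=0.4300, H(T|S=1) = 0.9523
  S=2: p=0.0200, H(T|S=2) = 1.0000
  S=3: p=0.5500, H(T|S=3) = 0.9457
Weighted sum = 0.950 bits.

0.950 bits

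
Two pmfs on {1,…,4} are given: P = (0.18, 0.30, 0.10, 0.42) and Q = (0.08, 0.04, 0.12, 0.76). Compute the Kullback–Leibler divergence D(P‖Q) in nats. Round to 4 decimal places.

D(P‖Q) = Σ p·ln(p/q).
  0.18·ln(0.18/0.08) = 0.14597
  0.30·ln(0.30/0.04) = 0.60447
  0.10·ln(0.10/0.12) = -0.01823
  0.42·ln(0.42/0.76) = -0.24909
D(P‖Q) = 0.4831 nats.

0.4831 nats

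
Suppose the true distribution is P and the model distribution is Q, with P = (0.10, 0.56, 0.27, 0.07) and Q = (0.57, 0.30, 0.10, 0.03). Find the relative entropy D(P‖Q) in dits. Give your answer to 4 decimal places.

D(P‖Q) = Σ p·log₁₀(p/q).
  0.10·log₁₀(0.10/0.57) = -0.07559
  0.56·log₁₀(0.56/0.30) = 0.15180
  0.27·log₁₀(0.27/0.10) = 0.11647
  0.07·log₁₀(0.07/0.03) = 0.02576
D(P‖Q) = 0.2184 dits.

0.2184 dits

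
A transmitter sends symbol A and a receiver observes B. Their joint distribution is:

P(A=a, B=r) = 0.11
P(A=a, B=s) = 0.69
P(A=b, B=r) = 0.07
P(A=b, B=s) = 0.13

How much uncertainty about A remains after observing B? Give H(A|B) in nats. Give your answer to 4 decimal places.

0.4788 nats

Chain rule: H(A|B) = H(A,B) − H(B).
Marginals: p(A) = (0.8000, 0.2000), p(B) = (0.1800, 0.8200).
H(A,B) = 0.9502 nats; H(B) = 0.4714 nats.
H(A|B) = 0.9502 − 0.4714 = 0.4788 nats.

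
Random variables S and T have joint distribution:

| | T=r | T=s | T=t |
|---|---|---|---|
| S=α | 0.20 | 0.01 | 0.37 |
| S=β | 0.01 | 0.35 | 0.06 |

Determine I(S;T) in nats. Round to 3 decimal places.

Marginals: p(S) = (0.5800, 0.4200), p(T) = (0.2100, 0.3600, 0.4300).
I(S;T) = H(S) + H(T) − H(S,T).
H(S) = 0.6803, H(T) = 1.0584, H(S,T) = 1.3181.
I(S;T) = 0.6803 + 1.0584 − 1.3181 = 0.421 nats.

0.421 nats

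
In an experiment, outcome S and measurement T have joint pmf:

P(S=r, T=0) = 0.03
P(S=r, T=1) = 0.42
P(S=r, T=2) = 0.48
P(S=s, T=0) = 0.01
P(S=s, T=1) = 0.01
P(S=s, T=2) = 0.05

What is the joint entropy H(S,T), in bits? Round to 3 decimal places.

1.535 bits

H(S,T) = −Σ p(x,y)·log₂ p(x,y) over all 6 cells.
  cell (r,0): −0.03·log₂0.03 = 0.1518
  cell (r,1): −0.42·log₂0.42 = 0.5256
  cell (r,2): −0.48·log₂0.48 = 0.5083
  cell (s,0): −0.01·log₂0.01 = 0.0664
  cell (s,1): −0.01·log₂0.01 = 0.0664
  cell (s,2): −0.05·log₂0.05 = 0.2161
Sum = 1.535 bits.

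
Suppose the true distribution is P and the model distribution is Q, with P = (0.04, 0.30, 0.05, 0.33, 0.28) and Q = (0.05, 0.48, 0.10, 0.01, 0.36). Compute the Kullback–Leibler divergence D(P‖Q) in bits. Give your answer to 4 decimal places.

D(P‖Q) = Σ p·log₂(p/q).
  0.04·log₂(0.04/0.05) = -0.01288
  0.30·log₂(0.30/0.48) = -0.20342
  0.05·log₂(0.05/0.10) = -0.05000
  0.33·log₂(0.33/0.01) = 1.66465
  0.28·log₂(0.28/0.36) = -0.10152
D(P‖Q) = 1.2968 bits.

1.2968 bits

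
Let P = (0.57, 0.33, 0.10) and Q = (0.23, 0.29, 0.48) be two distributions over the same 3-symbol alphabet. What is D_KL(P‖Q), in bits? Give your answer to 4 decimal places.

D(P‖Q) = Σ p·log₂(p/q).
  0.57·log₂(0.57/0.23) = 0.74632
  0.33·log₂(0.33/0.29) = 0.06152
  0.10·log₂(0.10/0.48) = -0.22630
D(P‖Q) = 0.5815 bits.

0.5815 bits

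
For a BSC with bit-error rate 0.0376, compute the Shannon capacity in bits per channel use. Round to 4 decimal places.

Binary symmetric channel: C = 1 − h₂(ε) where h₂ is the binary entropy function.
h₂(0.0376) = −0.0376·log₂0.0376 − 0.9624·log₂0.9624 = 0.2312.
C = 1 − 0.2312 = 0.7688 bits per channel use.

0.7688 bits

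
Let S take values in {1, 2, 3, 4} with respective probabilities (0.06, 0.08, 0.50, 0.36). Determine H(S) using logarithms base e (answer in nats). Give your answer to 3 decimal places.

H(S) = −Σ p·ln p.
  −(0.06)·ln(0.06) = 0.1688
  −(0.08)·ln(0.08) = 0.2021
  −(0.50)·ln(0.50) = 0.3466
  −(0.36)·ln(0.36) = 0.3678
Sum: 0.1688 + 0.2021 + 0.3466 + 0.3678 = 1.085 nats.

1.085 nats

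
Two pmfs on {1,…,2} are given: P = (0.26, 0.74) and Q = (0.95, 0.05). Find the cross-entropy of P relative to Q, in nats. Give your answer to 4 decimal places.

H(P,Q) = −Σ p·ln q.
  −0.26·ln(0.95) = 0.01334
  −0.74·ln(0.05) = 2.21684
H(P,Q) = 2.2302 nats.

2.2302 nats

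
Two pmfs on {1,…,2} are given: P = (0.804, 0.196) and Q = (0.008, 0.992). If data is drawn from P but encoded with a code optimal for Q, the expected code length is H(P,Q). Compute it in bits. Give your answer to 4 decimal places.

5.6028 bits

H(P,Q) = −Σ p·log₂ q.
  −0.804·log₂(0.008) = 5.60049
  −0.196·log₂(0.992) = 0.00227
H(P,Q) = 5.6028 bits.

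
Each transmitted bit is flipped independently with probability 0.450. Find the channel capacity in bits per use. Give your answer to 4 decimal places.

Binary symmetric channel: C = 1 − h₂(ε) where h₂ is the binary entropy function.
h₂(0.450) = −0.450·log₂0.450 − 0.550·log₂0.550 = 0.9928.
C = 1 − 0.9928 = 0.0072 bits per channel use.

0.0072 bits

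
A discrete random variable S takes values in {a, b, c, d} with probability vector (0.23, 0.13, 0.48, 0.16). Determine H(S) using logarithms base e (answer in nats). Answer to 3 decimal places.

1.249 nats

H(S) = −Σ p·ln p.
  −(0.23)·ln(0.23) = 0.3380
  −(0.13)·ln(0.13) = 0.2652
  −(0.48)·ln(0.48) = 0.3523
  −(0.16)·ln(0.16) = 0.2932
Sum: 0.3380 + 0.2652 + 0.3523 + 0.2932 = 1.249 nats.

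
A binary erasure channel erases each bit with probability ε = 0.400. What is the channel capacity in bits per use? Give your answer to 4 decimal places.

Binary erasure channel: capacity C = 1 − ε.
C = 1 − 0.400 = 0.6000 bits per channel use.

0.6000 bits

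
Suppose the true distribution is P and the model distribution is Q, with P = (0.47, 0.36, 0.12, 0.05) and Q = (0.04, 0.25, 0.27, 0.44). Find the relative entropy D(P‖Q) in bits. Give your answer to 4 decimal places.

D(P‖Q) = Σ p·log₂(p/q).
  0.47·log₂(0.47/0.04) = 1.67066
  0.36·log₂(0.36/0.25) = 0.18938
  0.12·log₂(0.12/0.27) = -0.14039
  0.05·log₂(0.05/0.44) = -0.15688
D(P‖Q) = 1.5628 bits.

1.5628 bits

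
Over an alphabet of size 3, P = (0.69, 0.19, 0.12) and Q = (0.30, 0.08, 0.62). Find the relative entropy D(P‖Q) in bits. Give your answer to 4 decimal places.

0.7819 bits

D(P‖Q) = Σ p·log₂(p/q).
  0.69·log₂(0.69/0.30) = 0.82913
  0.19·log₂(0.19/0.08) = 0.23711
  0.12·log₂(0.12/0.62) = -0.28431
D(P‖Q) = 0.7819 bits.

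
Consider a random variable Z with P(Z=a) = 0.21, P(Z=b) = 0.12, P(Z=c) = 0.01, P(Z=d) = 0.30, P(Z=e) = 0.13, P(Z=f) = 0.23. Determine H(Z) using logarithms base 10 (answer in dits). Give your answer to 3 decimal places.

H(Z) = −Σ p·log₁₀ p.
  −(0.21)·log₁₀(0.21) = 0.1423
  −(0.12)·log₁₀(0.12) = 0.1105
  −(0.01)·log₁₀(0.01) = 0.0200
  −(0.30)·log₁₀(0.30) = 0.1569
  −(0.13)·log₁₀(0.13) = 0.1152
  −(0.23)·log₁₀(0.23) = 0.1468
Sum: 0.1423 + 0.1105 + 0.0200 + 0.1569 + 0.1152 + 0.1468 = 0.692 dits.

0.692 dits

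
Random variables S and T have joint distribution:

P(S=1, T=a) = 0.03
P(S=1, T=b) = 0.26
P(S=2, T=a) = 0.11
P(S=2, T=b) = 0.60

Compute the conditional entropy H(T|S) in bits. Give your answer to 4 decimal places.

Marginals: p(S) = (0.2900, 0.7100), p(T) = (0.1400, 0.8600).
H(T|S) = Σ p(S) · H(T|S=·).
  S=1: p=0.2900, H(T|S=1) = 0.4798
  S=2: p=0.7100, H(T|S=2) = 0.6220
Weighted sum = 0.5808 bits.

0.5808 bits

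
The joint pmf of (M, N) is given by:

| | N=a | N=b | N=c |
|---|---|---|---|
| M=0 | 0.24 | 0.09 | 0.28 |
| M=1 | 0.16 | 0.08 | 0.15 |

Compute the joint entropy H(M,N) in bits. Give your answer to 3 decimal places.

2.446 bits

H(M,N) = −Σ p(x,y)·log₂ p(x,y) over all 6 cells.
  cell (0,a): −0.24·log₂0.24 = 0.4941
  cell (0,b): −0.09·log₂0.09 = 0.3127
  cell (0,c): −0.28·log₂0.28 = 0.5142
  cell (1,a): −0.16·log₂0.16 = 0.4230
  cell (1,b): −0.08·log₂0.08 = 0.2915
  cell (1,c): −0.15·log₂0.15 = 0.4105
Sum = 2.446 bits.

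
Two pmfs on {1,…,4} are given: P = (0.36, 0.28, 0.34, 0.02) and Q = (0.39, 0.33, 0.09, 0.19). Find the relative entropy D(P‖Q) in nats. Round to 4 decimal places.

D(P‖Q) = Σ p·ln(p/q).
  0.36·ln(0.36/0.39) = -0.02882
  0.28·ln(0.28/0.33) = -0.04600
  0.34·ln(0.34/0.09) = 0.45191
  0.02·ln(0.02/0.19) = -0.04503
D(P‖Q) = 0.3321 nats.

0.3321 nats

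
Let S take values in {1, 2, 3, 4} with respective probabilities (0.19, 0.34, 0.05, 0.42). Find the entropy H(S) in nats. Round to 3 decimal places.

H(S) = −Σ p·ln p.
  −(0.19)·ln(0.19) = 0.3155
  −(0.34)·ln(0.34) = 0.3668
  −(0.05)·ln(0.05) = 0.1498
  −(0.42)·ln(0.42) = 0.3644
Sum: 0.3155 + 0.3668 + 0.1498 + 0.3644 = 1.196 nats.

1.196 nats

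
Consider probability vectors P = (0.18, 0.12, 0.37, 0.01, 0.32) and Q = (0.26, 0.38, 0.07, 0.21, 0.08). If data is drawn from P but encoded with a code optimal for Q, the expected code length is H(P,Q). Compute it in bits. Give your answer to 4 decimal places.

3.1254 bits

H(P,Q) = −Σ p·log₂ q.
  −0.18·log₂(0.26) = 0.34981
  −0.12·log₂(0.38) = 0.16751
  −0.37·log₂(0.07) = 1.41951
  −0.01·log₂(0.21) = 0.02252
  −0.32·log₂(0.08) = 1.16603
H(P,Q) = 3.1254 bits.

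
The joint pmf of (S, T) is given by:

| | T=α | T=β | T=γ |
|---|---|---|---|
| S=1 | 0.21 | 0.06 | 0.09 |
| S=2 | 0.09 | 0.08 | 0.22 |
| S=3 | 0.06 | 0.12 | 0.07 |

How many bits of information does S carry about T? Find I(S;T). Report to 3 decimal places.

0.134 bits

Marginals: p(S) = (0.3600, 0.3900, 0.2500), p(T) = (0.3600, 0.2600, 0.3800).
I(S;T) = Σ p(x,y)·log₂[p(x,y)/(p(x)p(y))].
  (1,α): 0.21·log₂(1.6204) = 0.1462
  (1,β): 0.06·log₂(0.6410) = -0.0385
  (1,γ): 0.09·log₂(0.6579) = -0.0544
  (2,α): 0.09·log₂(0.6410) = -0.0577
  (2,β): 0.08·log₂(0.7890) = -0.0274
  (2,γ): 0.22·log₂(1.4845) = 0.1254
  (3,α): 0.06·log₂(0.6667) = -0.0351
  (3,β): 0.12·log₂(1.8462) = 0.1061
  (3,γ): 0.07·log₂(0.7368) = -0.0308
Sum = 0.134 bits.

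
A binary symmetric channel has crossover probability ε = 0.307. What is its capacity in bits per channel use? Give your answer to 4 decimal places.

0.1103 bits

Binary symmetric channel: C = 1 − h₂(ε) where h₂ is the binary entropy function.
h₂(0.307) = −0.307·log₂0.307 − 0.693·log₂0.693 = 0.8897.
C = 1 − 0.8897 = 0.1103 bits per channel use.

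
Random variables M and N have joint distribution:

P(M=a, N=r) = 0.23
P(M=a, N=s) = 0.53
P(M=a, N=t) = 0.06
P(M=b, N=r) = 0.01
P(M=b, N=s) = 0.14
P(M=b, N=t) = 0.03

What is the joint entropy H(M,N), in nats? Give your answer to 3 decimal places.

1.270 nats

H(M,N) = −Σ p(x,y)·ln p(x,y) over all 6 cells.
  cell (a,r): −0.23·ln0.23 = 0.3380
  cell (a,s): −0.53·ln0.53 = 0.3365
  cell (a,t): −0.06·ln0.06 = 0.1688
  cell (b,r): −0.01·ln0.01 = 0.0461
  cell (b,s): −0.14·ln0.14 = 0.2753
  cell (b,t): −0.03·ln0.03 = 0.1052
Sum = 1.270 nats.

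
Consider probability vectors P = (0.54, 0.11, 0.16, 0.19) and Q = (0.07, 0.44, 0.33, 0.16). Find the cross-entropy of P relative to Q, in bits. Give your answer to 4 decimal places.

2.9602 bits

H(P,Q) = −Σ p·log₂ q.
  −0.54·log₂(0.07) = 2.07171
  −0.11·log₂(0.44) = 0.13029
  −0.16·log₂(0.33) = 0.25591
  −0.19·log₂(0.16) = 0.50233
H(P,Q) = 2.9602 bits.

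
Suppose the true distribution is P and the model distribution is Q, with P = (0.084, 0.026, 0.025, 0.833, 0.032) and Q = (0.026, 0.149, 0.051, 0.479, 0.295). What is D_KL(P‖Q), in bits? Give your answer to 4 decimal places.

0.6133 bits

D(P‖Q) = Σ p·log₂(p/q).
  0.084·log₂(0.084/0.026) = 0.14212
  0.026·log₂(0.026/0.149) = -0.06549
  0.025·log₂(0.025/0.051) = -0.02571
  0.833·log₂(0.833/0.479) = 0.66498
  0.032·log₂(0.032/0.295) = -0.10255
D(P‖Q) = 0.6133 bits.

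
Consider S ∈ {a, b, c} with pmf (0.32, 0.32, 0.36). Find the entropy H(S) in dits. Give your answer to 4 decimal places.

H(S) = −Σ p·log₁₀ p.
  −(0.32)·log₁₀(0.32) = 0.15835
  −(0.32)·log₁₀(0.32) = 0.15835
  −(0.36)·log₁₀(0.36) = 0.15973
Sum: 0.15835 + 0.15835 + 0.15973 = 0.4764 dits.

0.4764 dits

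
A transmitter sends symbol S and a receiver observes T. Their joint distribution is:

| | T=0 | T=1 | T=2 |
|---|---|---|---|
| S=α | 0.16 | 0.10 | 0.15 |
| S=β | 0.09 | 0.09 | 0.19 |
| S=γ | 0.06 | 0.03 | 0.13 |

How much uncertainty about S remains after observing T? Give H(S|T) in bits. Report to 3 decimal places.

1.508 bits

Chain rule: H(S|T) = H(S,T) − H(T).
Marginals: p(S) = (0.4100, 0.3700, 0.2200), p(T) = (0.3100, 0.2200, 0.4700).
H(S,T) = 3.0242 bits; H(T) = 1.5163 bits.
H(S|T) = 3.0242 − 1.5163 = 1.508 bits.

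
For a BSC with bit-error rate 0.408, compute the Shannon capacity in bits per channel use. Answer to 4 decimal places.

0.0246 bits

Binary symmetric channel: C = 1 − h₂(ε) where h₂ is the binary entropy function.
h₂(0.408) = −0.408·log₂0.408 − 0.592·log₂0.592 = 0.9754.
C = 1 − 0.9754 = 0.0246 bits per channel use.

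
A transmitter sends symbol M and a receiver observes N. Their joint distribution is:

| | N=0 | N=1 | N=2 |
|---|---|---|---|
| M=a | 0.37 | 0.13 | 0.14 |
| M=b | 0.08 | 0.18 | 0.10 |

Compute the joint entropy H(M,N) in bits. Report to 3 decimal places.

H(M,N) = −Σ p(x,y)·log₂ p(x,y) over all 6 cells.
  cell (a,0): −0.37·log₂0.37 = 0.5307
  cell (a,1): −0.13·log₂0.13 = 0.3826
  cell (a,2): −0.14·log₂0.14 = 0.3971
  cell (b,0): −0.08·log₂0.08 = 0.2915
  cell (b,1): −0.18·log₂0.18 = 0.4453
  cell (b,2): −0.10·log₂0.10 = 0.3322
Sum = 2.379 bits.

2.379 bits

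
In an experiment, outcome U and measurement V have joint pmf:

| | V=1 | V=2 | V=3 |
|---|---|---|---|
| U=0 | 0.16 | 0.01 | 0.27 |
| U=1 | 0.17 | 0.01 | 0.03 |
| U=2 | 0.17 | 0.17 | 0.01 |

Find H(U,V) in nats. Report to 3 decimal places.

H(U,V) = −Σ p(x,y)·ln p(x,y) over all 9 cells.
  cell (0,1): −0.16·ln0.16 = 0.2932
  cell (0,2): −0.01·ln0.01 = 0.0461
  cell (0,3): −0.27·ln0.27 = 0.3535
  cell (1,1): −0.17·ln0.17 = 0.3012
  cell (1,2): −0.01·ln0.01 = 0.0461
  cell (1,3): −0.03·ln0.03 = 0.1052
  cell (2,1): −0.17·ln0.17 = 0.3012
  cell (2,2): −0.17·ln0.17 = 0.3012
  cell (2,3): −0.01·ln0.01 = 0.0461
Sum = 1.794 nats.

1.794 nats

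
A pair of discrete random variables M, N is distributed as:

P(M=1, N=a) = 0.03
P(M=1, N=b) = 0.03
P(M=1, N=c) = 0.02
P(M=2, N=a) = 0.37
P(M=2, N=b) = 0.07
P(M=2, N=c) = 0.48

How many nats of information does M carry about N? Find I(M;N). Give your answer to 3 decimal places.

0.027 nats

Marginals: p(M) = (0.0800, 0.9200), p(N) = (0.4000, 0.1000, 0.5000).
I(M;N) = Σ p(x,y)·ln[p(x,y)/(p(x)p(y))].
  (1,a): 0.03·ln(0.9375) = -0.0019
  (1,b): 0.03·ln(3.7500) = 0.0397
  (1,c): 0.02·ln(0.5000) = -0.0139
  (2,a): 0.37·ln(1.0054) = 0.0020
  (2,b): 0.07·ln(0.7609) = -0.0191
  (2,c): 0.48·ln(1.0435) = 0.0204
Sum = 0.027 nats.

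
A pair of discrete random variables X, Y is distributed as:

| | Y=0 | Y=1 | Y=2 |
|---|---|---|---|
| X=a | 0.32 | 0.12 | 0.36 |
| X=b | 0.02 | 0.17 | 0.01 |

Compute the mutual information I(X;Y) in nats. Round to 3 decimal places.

Marginals: p(X) = (0.8000, 0.2000), p(Y) = (0.3400, 0.2900, 0.3700).
I(X;Y) = Σ p(x,y)·ln[p(x,y)/(p(x)p(y))].
  (a,0): 0.32·ln(1.1765) = 0.0520
  (a,1): 0.12·ln(0.5172) = -0.0791
  (a,2): 0.36·ln(1.2162) = 0.0705
  (b,0): 0.02·ln(0.2941) = -0.0245
  (b,1): 0.17·ln(2.9310) = 0.1828
  (b,2): 0.01·ln(0.1351) = -0.0200
Sum = 0.182 nats.

0.182 nats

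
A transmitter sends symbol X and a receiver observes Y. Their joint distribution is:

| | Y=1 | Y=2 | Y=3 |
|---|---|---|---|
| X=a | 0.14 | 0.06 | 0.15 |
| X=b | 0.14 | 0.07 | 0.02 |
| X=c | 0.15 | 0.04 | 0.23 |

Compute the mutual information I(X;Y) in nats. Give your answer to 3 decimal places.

0.081 nats

Marginals: p(X) = (0.3500, 0.2300, 0.4200), p(Y) = (0.4300, 0.1700, 0.4000).
I(X;Y) = Σ p(x,y)·ln[p(x,y)/(p(x)p(y))].
  (a,1): 0.14·ln(0.9302) = -0.0101
  (a,2): 0.06·ln(1.0084) = 0.0005
  (a,3): 0.15·ln(1.0714) = 0.0103
  (b,1): 0.14·ln(1.4156) = 0.0487
  (b,2): 0.07·ln(1.7903) = 0.0408
  (b,3): 0.02·ln(0.2174) = -0.0305
  (c,1): 0.15·ln(0.8306) = -0.0278
  (c,2): 0.04·ln(0.5602) = -0.0232
  (c,3): 0.23·ln(1.3690) = 0.0722
Sum = 0.081 nats.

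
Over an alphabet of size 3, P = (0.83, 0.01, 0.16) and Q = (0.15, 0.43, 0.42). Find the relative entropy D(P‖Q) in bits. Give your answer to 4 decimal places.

D(P‖Q) = Σ p·log₂(p/q).
  0.83·log₂(0.83/0.15) = 2.04856
  0.01·log₂(0.01/0.43) = -0.05426
  0.16·log₂(0.16/0.42) = -0.22277
D(P‖Q) = 1.7715 bits.

1.7715 bits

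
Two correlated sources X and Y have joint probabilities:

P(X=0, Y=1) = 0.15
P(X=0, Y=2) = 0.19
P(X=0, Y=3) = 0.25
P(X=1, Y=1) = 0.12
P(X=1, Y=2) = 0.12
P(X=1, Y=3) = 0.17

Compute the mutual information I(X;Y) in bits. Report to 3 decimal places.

0.001 bits

Marginals: p(X) = (0.5900, 0.4100), p(Y) = (0.2700, 0.3100, 0.4200).
I(X;Y) = Σ p(x,y)·log₂[p(x,y)/(p(x)p(y))].
  (0,1): 0.15·log₂(0.9416) = -0.0130
  (0,2): 0.19·log₂(1.0388) = 0.0104
  (0,3): 0.25·log₂(1.0089) = 0.0032
  (1,1): 0.12·log₂(1.0840) = 0.0140
  (1,2): 0.12·log₂(0.9441) = -0.0100
  (1,3): 0.17·log₂(0.9872) = -0.0032
Sum = 0.001 bits.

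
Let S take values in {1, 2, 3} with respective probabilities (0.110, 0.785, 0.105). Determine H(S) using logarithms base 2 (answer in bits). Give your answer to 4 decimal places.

H(S) = −Σ p·log₂ p.
  −(0.110)·log₂(0.110) = 0.35029
  −(0.785)·log₂(0.785) = 0.27415
  −(0.105)·log₂(0.105) = 0.34141
Sum: 0.35029 + 0.27415 + 0.34141 = 0.9658 bits.

0.9658 bits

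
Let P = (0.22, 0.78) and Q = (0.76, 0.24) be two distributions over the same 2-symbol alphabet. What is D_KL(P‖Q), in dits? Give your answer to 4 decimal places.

0.2808 dits

D(P‖Q) = Σ p·log₁₀(p/q).
  0.22·log₁₀(0.22/0.76) = -0.11845
  0.78·log₁₀(0.78/0.24) = 0.39927
D(P‖Q) = 0.2808 dits.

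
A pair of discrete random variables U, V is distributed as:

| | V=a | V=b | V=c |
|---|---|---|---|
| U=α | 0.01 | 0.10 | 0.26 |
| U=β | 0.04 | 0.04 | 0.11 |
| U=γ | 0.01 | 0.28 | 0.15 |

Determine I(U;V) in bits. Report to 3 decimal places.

Marginals: p(U) = (0.3700, 0.1900, 0.4400), p(V) = (0.0600, 0.4200, 0.5200).
I(U;V) = H(U) + H(V) − H(U,V).
H(U) = 1.5071, H(V) = 1.2598, H(U,V) = 2.6169.
I(U;V) = 1.5071 + 1.2598 − 2.6169 = 0.150 bits.

0.150 bits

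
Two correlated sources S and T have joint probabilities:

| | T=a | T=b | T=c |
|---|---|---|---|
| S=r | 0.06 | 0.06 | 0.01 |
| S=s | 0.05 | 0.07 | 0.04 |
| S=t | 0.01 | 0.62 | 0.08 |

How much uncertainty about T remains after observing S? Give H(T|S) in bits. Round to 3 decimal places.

0.853 bits

Chain rule: H(T|S) = H(S,T) − H(S).
Marginals: p(S) = (0.1300, 0.1600, 0.7100), p(T) = (0.1200, 0.7500, 0.1300).
H(S,T) = 2.0094 bits; H(S) = 1.1565 bits.
H(T|S) = 2.0094 − 1.1565 = 0.853 bits.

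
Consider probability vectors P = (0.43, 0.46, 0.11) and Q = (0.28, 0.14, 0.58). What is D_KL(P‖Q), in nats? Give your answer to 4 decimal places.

0.5488 nats

D(P‖Q) = Σ p·ln(p/q).
  0.43·ln(0.43/0.28) = 0.18447
  0.46·ln(0.46/0.14) = 0.54721
  0.11·ln(0.11/0.58) = -0.18288
D(P‖Q) = 0.5488 nats.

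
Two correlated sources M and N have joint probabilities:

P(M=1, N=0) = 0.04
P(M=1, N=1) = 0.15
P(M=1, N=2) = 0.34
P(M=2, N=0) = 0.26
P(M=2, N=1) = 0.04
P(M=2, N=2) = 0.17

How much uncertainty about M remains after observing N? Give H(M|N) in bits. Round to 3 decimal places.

Chain rule: H(M|N) = H(M,N) − H(N).
Marginals: p(M) = (0.5300, 0.4700), p(N) = (0.3000, 0.1900, 0.5100).
H(M,N) = 2.2511 bits; H(N) = 1.4717 bits.
H(M|N) = 2.2511 − 1.4717 = 0.779 bits.

0.779 bits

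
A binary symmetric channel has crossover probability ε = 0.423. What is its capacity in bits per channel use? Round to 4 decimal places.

0.0172 bits

Binary symmetric channel: C = 1 − h₂(ε) where h₂ is the binary entropy function.
h₂(0.423) = −0.423·log₂0.423 − 0.577·log₂0.577 = 0.9828.
C = 1 − 0.9828 = 0.0172 bits per channel use.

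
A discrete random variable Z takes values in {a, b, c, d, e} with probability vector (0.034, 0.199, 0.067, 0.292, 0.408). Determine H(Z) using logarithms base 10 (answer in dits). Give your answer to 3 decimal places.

0.583 dits

H(Z) = −Σ p·log₁₀ p.
  −(0.034)·log₁₀(0.034) = 0.0499
  −(0.199)·log₁₀(0.199) = 0.1395
  −(0.067)·log₁₀(0.067) = 0.0787
  −(0.292)·log₁₀(0.292) = 0.1561
  −(0.408)·log₁₀(0.408) = 0.1589
Sum: 0.0499 + 0.1395 + 0.0787 + 0.1561 + 0.1589 = 0.583 dits.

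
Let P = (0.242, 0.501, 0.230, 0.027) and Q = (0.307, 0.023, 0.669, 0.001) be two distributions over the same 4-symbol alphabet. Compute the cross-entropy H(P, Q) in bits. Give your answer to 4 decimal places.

3.5413 bits

H(P,Q) = −Σ p·log₂ q.
  −0.242·log₂(0.307) = 0.41229
  −0.501·log₂(0.023) = 2.72655
  −0.230·log₂(0.669) = 0.13338
  −0.027·log₂(0.001) = 0.26908
H(P,Q) = 3.5413 bits.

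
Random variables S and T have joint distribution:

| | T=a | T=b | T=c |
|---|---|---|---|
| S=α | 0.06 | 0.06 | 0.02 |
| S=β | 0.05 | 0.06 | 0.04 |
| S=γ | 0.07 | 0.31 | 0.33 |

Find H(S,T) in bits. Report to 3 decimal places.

2.566 bits

H(S,T) = −Σ p(x,y)·log₂ p(x,y) over all 9 cells.
  cell (α,a): −0.06·log₂0.06 = 0.2435
  cell (α,b): −0.06·log₂0.06 = 0.2435
  cell (α,c): −0.02·log₂0.02 = 0.1129
  cell (β,a): −0.05·log₂0.05 = 0.2161
  cell (β,b): −0.06·log₂0.06 = 0.2435
  cell (β,c): −0.04·log₂0.04 = 0.1858
  cell (γ,a): −0.07·log₂0.07 = 0.2686
  cell (γ,b): −0.31·log₂0.31 = 0.5238
  cell (γ,c): −0.33·log₂0.33 = 0.5278
Sum = 2.566 bits.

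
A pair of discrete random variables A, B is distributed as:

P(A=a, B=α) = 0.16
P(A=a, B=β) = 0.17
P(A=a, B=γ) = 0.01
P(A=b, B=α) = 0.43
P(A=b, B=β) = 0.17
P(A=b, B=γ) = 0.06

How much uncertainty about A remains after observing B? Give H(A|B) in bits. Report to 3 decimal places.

0.879 bits

Chain rule: H(A|B) = H(A,B) − H(B).
Marginals: p(A) = (0.3400, 0.6600), p(B) = (0.5900, 0.3400, 0.0700).
H(A,B) = 2.1257 bits; H(B) = 1.2468 bits.
H(A|B) = 2.1257 − 1.2468 = 0.879 bits.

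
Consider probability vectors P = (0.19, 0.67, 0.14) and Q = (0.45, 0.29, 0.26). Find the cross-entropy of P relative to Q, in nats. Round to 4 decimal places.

H(P,Q) = −Σ p·ln q.
  −0.19·ln(0.45) = 0.15172
  −0.67·ln(0.29) = 0.82938
  −0.14·ln(0.26) = 0.18859
H(P,Q) = 1.1697 nats.

1.1697 nats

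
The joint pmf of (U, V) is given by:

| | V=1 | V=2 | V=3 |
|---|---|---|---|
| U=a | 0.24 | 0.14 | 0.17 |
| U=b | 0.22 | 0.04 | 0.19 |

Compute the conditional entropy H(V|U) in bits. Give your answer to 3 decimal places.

Marginals: p(U) = (0.5500, 0.4500), p(V) = (0.4600, 0.1800, 0.3600).
H(V|U) = Σ p(U) · H(V|U=·).
  U=a: p=0.5500, H(V|U=a) = 1.5481
  U=b: p=0.4500, H(V|U=b) = 1.3403
Weighted sum = 1.455 bits.

1.455 bits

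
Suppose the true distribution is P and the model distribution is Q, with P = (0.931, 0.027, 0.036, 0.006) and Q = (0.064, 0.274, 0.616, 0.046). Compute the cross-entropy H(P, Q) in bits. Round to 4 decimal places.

H(P,Q) = −Σ p·log₂ q.
  −0.931·log₂(0.064) = 3.69215
  −0.027·log₂(0.274) = 0.05043
  −0.036·log₂(0.616) = 0.02516
  −0.006·log₂(0.046) = 0.02665
H(P,Q) = 3.7944 bits.

3.7944 bits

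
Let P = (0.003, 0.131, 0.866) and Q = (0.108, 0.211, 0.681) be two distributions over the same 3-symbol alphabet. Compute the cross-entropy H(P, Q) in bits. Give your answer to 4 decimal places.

0.7837 bits

H(P,Q) = −Σ p·log₂ q.
  −0.003·log₂(0.108) = 0.00963
  −0.131·log₂(0.211) = 0.29405
  −0.866·log₂(0.681) = 0.48000
H(P,Q) = 0.7837 bits.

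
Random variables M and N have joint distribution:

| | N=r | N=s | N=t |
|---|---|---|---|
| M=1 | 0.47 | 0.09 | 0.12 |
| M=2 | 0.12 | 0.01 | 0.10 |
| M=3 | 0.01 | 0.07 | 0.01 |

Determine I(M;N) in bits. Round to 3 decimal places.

0.184 bits

Marginals: p(M) = (0.6800, 0.2300, 0.0900), p(N) = (0.6000, 0.1700, 0.2300).
I(M;N) = H(M) + H(N) − H(M,N).
H(M) = 1.1787, H(N) = 1.3644, H(M,N) = 2.3588.
I(M;N) = 1.1787 + 1.3644 − 2.3588 = 0.184 bits.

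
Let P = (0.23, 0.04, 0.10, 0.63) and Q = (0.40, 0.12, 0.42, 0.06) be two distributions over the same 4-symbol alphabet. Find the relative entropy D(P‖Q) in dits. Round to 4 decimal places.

D(P‖Q) = Σ p·log₁₀(p/q).
  0.23·log₁₀(0.23/0.40) = -0.05528
  0.04·log₁₀(0.04/0.12) = -0.01908
  0.10·log₁₀(0.10/0.42) = -0.06232
  0.63·log₁₀(0.63/0.06) = 0.64335
D(P‖Q) = 0.5067 dits.

0.5067 dits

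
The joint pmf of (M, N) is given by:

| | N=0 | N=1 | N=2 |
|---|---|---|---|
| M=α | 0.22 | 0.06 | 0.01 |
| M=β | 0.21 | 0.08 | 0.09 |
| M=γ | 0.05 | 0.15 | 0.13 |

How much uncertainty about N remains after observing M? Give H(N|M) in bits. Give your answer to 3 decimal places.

1.301 bits

Chain rule: H(N|M) = H(M,N) − H(M).
Marginals: p(M) = (0.2900, 0.3800, 0.3300), p(N) = (0.4800, 0.2900, 0.2300).
H(M,N) = 2.8768 bits; H(M) = 1.5762 bits.
H(N|M) = 2.8768 − 1.5762 = 1.301 bits.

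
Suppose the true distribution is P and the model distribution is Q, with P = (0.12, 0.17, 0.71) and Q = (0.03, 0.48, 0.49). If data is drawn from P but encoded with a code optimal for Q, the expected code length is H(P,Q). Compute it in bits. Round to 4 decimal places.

1.5178 bits

H(P,Q) = −Σ p·log₂ q.
  −0.12·log₂(0.03) = 0.60707
  −0.17·log₂(0.48) = 0.18001
  −0.71·log₂(0.49) = 0.73069
H(P,Q) = 1.5178 bits.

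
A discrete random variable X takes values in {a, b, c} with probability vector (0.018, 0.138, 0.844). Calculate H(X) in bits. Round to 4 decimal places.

0.7051 bits

H(X) = −Σ p·log₂ p.
  −(0.018)·log₂(0.018) = 0.10433
  −(0.138)·log₂(0.138) = 0.39430
  −(0.844)·log₂(0.844) = 0.20651
Sum: 0.10433 + 0.39430 + 0.20651 = 0.7051 bits.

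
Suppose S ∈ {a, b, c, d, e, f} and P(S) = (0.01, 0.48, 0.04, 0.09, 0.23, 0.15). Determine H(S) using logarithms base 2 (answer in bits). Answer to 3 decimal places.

H(S) = −Σ p·log₂ p.
  −(0.01)·log₂(0.01) = 0.0664
  −(0.48)·log₂(0.48) = 0.5083
  −(0.04)·log₂(0.04) = 0.1858
  −(0.09)·log₂(0.09) = 0.3127
  −(0.23)·log₂(0.23) = 0.4877
  −(0.15)·log₂(0.15) = 0.4105
Sum: 0.0664 + 0.5083 + 0.1858 + 0.3127 + 0.4877 + 0.4105 = 1.971 bits.

1.971 bits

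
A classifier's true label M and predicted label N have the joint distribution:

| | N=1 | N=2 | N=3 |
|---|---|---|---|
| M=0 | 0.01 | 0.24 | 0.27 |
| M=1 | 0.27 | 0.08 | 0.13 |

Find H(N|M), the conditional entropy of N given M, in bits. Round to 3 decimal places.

Chain rule: H(N|M) = H(M,N) − H(M).
Marginals: p(M) = (0.5200, 0.4800), p(N) = (0.2800, 0.3200, 0.4000).
H(M,N) = 2.2548 bits; H(M) = 0.9988 bits.
H(N|M) = 2.2548 − 0.9988 = 1.256 bits.

1.256 bits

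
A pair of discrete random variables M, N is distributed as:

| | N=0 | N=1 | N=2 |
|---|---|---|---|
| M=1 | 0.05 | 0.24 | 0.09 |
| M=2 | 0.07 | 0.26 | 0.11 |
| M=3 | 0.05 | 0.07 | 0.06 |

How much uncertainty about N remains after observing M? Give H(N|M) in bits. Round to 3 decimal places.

Chain rule: H(N|M) = H(M,N) − H(M).
Marginals: p(M) = (0.3800, 0.4400, 0.1800), p(N) = (0.1700, 0.5700, 0.2600).
H(M,N) = 2.8752 bits; H(M) = 1.4969 bits.
H(N|M) = 2.8752 − 1.4969 = 1.378 bits.

1.378 bits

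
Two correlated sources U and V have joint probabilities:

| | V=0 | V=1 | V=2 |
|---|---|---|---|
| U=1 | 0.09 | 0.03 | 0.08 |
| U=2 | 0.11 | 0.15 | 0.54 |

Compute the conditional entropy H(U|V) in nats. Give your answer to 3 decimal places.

0.457 nats

Marginals: p(U) = (0.2000, 0.8000), p(V) = (0.2000, 0.1800, 0.6200).
H(U|V) = Σ p(V) · H(U|V=·).
  V=0: p=0.2000, H(U|V=0) = 0.6881
  V=1: p=0.1800, H(U|V=1) = 0.4506
  V=2: p=0.6200, H(U|V=2) = 0.3845
Weighted sum = 0.457 nats.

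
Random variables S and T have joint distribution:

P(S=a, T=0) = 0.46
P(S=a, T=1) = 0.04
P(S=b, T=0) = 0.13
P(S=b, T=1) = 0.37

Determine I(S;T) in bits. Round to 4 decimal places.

0.3620 bits

Marginals: p(S) = (0.5000, 0.5000), p(T) = (0.5900, 0.4100).
I(S;T) = H(S) + H(T) − H(S,T).
H(S) = 1.0000, H(T) = 0.9765, H(S,T) = 1.6145.
I(S;T) = 1.0000 + 0.9765 − 1.6145 = 0.3620 bits.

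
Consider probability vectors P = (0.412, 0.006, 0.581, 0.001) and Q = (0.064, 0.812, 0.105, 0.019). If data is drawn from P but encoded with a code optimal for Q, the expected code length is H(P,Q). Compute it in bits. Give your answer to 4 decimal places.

H(P,Q) = −Σ p·log₂ q.
  −0.412·log₂(0.064) = 1.63390
  −0.006·log₂(0.812) = 0.00180
  −0.581·log₂(0.105) = 1.88914
  −0.001·log₂(0.019) = 0.00572
H(P,Q) = 3.5306 bits.

3.5306 bits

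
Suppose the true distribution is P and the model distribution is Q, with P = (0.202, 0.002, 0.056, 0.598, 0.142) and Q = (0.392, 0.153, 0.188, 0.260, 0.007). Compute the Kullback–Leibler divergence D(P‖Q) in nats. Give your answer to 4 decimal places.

D(P‖Q) = Σ p·ln(p/q).
  0.202·ln(0.202/0.392) = -0.13392
  0.002·ln(0.002/0.153) = -0.00867
  0.056·ln(0.056/0.188) = -0.06782
  0.598·ln(0.598/0.260) = 0.49808
  0.142·ln(0.142/0.007) = 0.42741
D(P‖Q) = 0.7151 nats.

0.7151 nats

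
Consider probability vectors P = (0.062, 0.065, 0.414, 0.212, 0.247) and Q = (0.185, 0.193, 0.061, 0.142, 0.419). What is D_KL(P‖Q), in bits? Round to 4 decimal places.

D(P‖Q) = Σ p·log₂(p/q).
  0.062·log₂(0.062/0.185) = -0.09779
  0.065·log₂(0.065/0.193) = -0.10206
  0.414·log₂(0.414/0.061) = 1.14378
  0.212·log₂(0.212/0.142) = 0.12257
  0.247·log₂(0.247/0.419) = -0.18832
D(P‖Q) = 0.8782 bits.

0.8782 bits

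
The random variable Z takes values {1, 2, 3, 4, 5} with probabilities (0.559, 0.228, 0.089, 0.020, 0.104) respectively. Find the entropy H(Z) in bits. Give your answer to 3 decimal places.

1.718 bits

H(Z) = −Σ p·log₂ p.
  −(0.559)·log₂(0.559) = 0.4690
  −(0.228)·log₂(0.228) = 0.4863
  −(0.089)·log₂(0.089) = 0.3106
  −(0.020)·log₂(0.020) = 0.1129
  −(0.104)·log₂(0.104) = 0.3396
Sum: 0.4690 + 0.4863 + 0.3106 + 0.1129 + 0.3396 = 1.718 bits.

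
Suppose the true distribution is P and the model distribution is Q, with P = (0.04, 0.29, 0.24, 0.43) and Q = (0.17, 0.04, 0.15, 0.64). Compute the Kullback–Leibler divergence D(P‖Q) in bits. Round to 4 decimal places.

D(P‖Q) = Σ p·log₂(p/q).
  0.04·log₂(0.04/0.17) = -0.08350
  0.29·log₂(0.29/0.04) = 0.82881
  0.24·log₂(0.24/0.15) = 0.16274
  0.43·log₂(0.43/0.64) = -0.24671
D(P‖Q) = 0.6613 bits.

0.6613 bits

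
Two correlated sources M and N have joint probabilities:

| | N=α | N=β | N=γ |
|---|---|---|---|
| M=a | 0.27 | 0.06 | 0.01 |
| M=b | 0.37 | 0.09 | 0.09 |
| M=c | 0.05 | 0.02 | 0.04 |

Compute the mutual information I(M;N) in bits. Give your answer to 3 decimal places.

Marginals: p(M) = (0.3400, 0.5500, 0.1100), p(N) = (0.6900, 0.1700, 0.1400).
I(M;N) = H(M) + H(N) − H(M,N).
H(M) = 1.3538, H(N) = 1.2011, H(M,N) = 2.4908.
I(M;N) = 1.3538 + 1.2011 − 2.4908 = 0.064 bits.

0.064 bits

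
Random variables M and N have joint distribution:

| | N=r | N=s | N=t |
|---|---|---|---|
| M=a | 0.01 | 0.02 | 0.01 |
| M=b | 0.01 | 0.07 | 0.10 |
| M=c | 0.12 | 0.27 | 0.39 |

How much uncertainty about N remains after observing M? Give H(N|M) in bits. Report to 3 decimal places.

1.409 bits

Marginals: p(M) = (0.0400, 0.1800, 0.7800), p(N) = (0.1400, 0.3600, 0.5000).
H(N|M) = Σ p(M) · H(N|M=·).
  M=a: p=0.0400, H(N|M=a) = 1.5000
  M=b: p=0.1800, H(N|M=b) = 1.2327
  M=c: p=0.7800, H(N|M=c) = 1.4452
Weighted sum = 1.409 bits.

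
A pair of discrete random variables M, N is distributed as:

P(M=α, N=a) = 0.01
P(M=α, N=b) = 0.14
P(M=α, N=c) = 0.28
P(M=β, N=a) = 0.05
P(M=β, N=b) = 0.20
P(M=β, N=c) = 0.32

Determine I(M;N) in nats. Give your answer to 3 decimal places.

0.011 nats

Marginals: p(M) = (0.4300, 0.5700), p(N) = (0.0600, 0.3400, 0.6000).
I(M;N) = H(M) + H(N) − H(M,N).
H(M) = 0.6833, H(N) = 0.8421, H(M,N) = 1.5140.
I(M;N) = 0.6833 + 0.8421 − 1.5140 = 0.011 nats.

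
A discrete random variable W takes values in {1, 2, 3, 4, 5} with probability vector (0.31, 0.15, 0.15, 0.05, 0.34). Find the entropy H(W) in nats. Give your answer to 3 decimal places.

1.449 nats

H(W) = −Σ p·ln p.
  −(0.31)·ln(0.31) = 0.3631
  −(0.15)·ln(0.15) = 0.2846
  −(0.15)·ln(0.15) = 0.2846
  −(0.05)·ln(0.05) = 0.1498
  −(0.34)·ln(0.34) = 0.3668
Sum: 0.3631 + 0.2846 + 0.2846 + 0.1498 + 0.3668 = 1.449 nats.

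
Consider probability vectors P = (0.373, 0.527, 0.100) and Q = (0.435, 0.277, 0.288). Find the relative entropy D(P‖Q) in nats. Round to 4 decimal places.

D(P‖Q) = Σ p·ln(p/q).
  0.373·ln(0.373/0.435) = -0.05736
  0.527·ln(0.527/0.277) = 0.33896
  0.100·ln(0.100/0.288) = -0.10578
D(P‖Q) = 0.1758 nats.

0.1758 nats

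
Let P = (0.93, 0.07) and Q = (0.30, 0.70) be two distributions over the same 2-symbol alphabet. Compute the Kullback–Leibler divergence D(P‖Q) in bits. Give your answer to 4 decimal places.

D(P‖Q) = Σ p·log₂(p/q).
  0.93·log₂(0.93/0.30) = 1.51801
  0.07·log₂(0.07/0.70) = -0.23253
D(P‖Q) = 1.2855 bits.

1.2855 bits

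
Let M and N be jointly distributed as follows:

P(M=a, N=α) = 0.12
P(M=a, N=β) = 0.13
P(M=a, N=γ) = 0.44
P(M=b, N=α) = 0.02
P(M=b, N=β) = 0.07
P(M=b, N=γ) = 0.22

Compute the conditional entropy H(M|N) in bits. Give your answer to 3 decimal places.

0.876 bits

Chain rule: H(M|N) = H(M,N) − H(N).
Marginals: p(M) = (0.6900, 0.3100), p(N) = (0.1400, 0.2000, 0.6600).
H(M,N) = 2.1329 bits; H(N) = 1.2571 bits.
H(M|N) = 2.1329 − 1.2571 = 0.876 bits.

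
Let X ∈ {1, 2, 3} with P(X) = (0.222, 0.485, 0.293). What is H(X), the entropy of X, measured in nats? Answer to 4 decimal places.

1.0448 nats

H(X) = −Σ p·ln p.
  −(0.222)·ln(0.222) = 0.33413
  −(0.485)·ln(0.485) = 0.35095
  −(0.293)·ln(0.293) = 0.35968
Sum: 0.33413 + 0.35095 + 0.35968 = 1.0448 nats.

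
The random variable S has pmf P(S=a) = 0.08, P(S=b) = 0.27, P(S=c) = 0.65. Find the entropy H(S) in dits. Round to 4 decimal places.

0.3629 dits

H(S) = −Σ p·log₁₀ p.
  −(0.08)·log₁₀(0.08) = 0.08775
  −(0.27)·log₁₀(0.27) = 0.15353
  −(0.65)·log₁₀(0.65) = 0.12161
Sum: 0.08775 + 0.15353 + 0.12161 = 0.3629 dits.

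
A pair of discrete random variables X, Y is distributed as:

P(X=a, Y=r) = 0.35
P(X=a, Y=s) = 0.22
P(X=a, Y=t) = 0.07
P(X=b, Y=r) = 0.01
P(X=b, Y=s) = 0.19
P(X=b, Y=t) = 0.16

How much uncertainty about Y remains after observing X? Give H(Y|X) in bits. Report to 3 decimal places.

1.281 bits

Marginals: p(X) = (0.6400, 0.3600), p(Y) = (0.3600, 0.4100, 0.2300).
H(Y|X) = Σ p(X) · H(Y|X=·).
  X=a: p=0.6400, H(Y|X=a) = 1.3549
  X=b: p=0.3600, H(Y|X=b) = 1.1502
Weighted sum = 1.281 bits.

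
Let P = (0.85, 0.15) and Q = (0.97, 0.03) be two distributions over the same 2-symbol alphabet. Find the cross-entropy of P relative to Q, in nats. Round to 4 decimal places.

0.5519 nats

H(P,Q) = −Σ p·ln q.
  −0.85·ln(0.97) = 0.02589
  −0.15·ln(0.03) = 0.52598
H(P,Q) = 0.5519 nats.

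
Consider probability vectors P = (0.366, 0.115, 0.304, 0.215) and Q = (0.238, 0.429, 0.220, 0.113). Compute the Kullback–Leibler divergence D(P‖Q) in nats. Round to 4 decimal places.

D(P‖Q) = Σ p·ln(p/q).
  0.366·ln(0.366/0.238) = 0.15751
  0.115·ln(0.115/0.429) = -0.15140
  0.304·ln(0.304/0.220) = 0.09831
  0.215·ln(0.215/0.113) = 0.13830
D(P‖Q) = 0.2427 nats.

0.2427 nats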